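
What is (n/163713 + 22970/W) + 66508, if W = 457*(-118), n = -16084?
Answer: 293576875295755/4414193619 ≈ 66508.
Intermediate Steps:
W = -53926
(n/163713 + 22970/W) + 66508 = (-16084/163713 + 22970/(-53926)) + 66508 = (-16084*1/163713 + 22970*(-1/53926)) + 66508 = (-16084/163713 - 11485/26963) + 66508 = -2313916697/4414193619 + 66508 = 293576875295755/4414193619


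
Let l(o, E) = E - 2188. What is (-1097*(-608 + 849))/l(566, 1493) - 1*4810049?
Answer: -3342719678/695 ≈ -4.8097e+6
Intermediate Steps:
l(o, E) = -2188 + E
(-1097*(-608 + 849))/l(566, 1493) - 1*4810049 = (-1097*(-608 + 849))/(-2188 + 1493) - 1*4810049 = -1097*241/(-695) - 4810049 = -264377*(-1/695) - 4810049 = 264377/695 - 4810049 = -3342719678/695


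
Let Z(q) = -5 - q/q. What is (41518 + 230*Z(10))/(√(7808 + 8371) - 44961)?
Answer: -300774103/336912557 - 20069*√16179/1010737671 ≈ -0.89526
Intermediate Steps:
Z(q) = -6 (Z(q) = -5 - 1*1 = -5 - 1 = -6)
(41518 + 230*Z(10))/(√(7808 + 8371) - 44961) = (41518 + 230*(-6))/(√(7808 + 8371) - 44961) = (41518 - 1380)/(√16179 - 44961) = 40138/(-44961 + √16179)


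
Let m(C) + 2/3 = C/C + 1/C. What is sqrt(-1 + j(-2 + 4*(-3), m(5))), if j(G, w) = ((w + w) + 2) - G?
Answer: sqrt(3615)/15 ≈ 4.0083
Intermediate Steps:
m(C) = 1/3 + 1/C (m(C) = -2/3 + (C/C + 1/C) = -2/3 + (1 + 1/C) = 1/3 + 1/C)
j(G, w) = 2 - G + 2*w (j(G, w) = (2*w + 2) - G = (2 + 2*w) - G = 2 - G + 2*w)
sqrt(-1 + j(-2 + 4*(-3), m(5))) = sqrt(-1 + (2 - (-2 + 4*(-3)) + 2*((1/3)*(3 + 5)/5))) = sqrt(-1 + (2 - (-2 - 12) + 2*((1/3)*(1/5)*8))) = sqrt(-1 + (2 - 1*(-14) + 2*(8/15))) = sqrt(-1 + (2 + 14 + 16/15)) = sqrt(-1 + 256/15) = sqrt(241/15) = sqrt(3615)/15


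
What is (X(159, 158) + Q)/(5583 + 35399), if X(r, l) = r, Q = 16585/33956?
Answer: 5415589/1391584792 ≈ 0.0038917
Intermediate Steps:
Q = 16585/33956 (Q = 16585*(1/33956) = 16585/33956 ≈ 0.48843)
(X(159, 158) + Q)/(5583 + 35399) = (159 + 16585/33956)/(5583 + 35399) = (5415589/33956)/40982 = (5415589/33956)*(1/40982) = 5415589/1391584792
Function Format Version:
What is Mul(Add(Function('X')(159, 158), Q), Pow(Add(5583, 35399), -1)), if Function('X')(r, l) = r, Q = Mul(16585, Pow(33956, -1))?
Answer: Rational(5415589, 1391584792) ≈ 0.0038917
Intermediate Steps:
Q = Rational(16585, 33956) (Q = Mul(16585, Rational(1, 33956)) = Rational(16585, 33956) ≈ 0.48843)
Mul(Add(Function('X')(159, 158), Q), Pow(Add(5583, 35399), -1)) = Mul(Add(159, Rational(16585, 33956)), Pow(Add(5583, 35399), -1)) = Mul(Rational(5415589, 33956), Pow(40982, -1)) = Mul(Rational(5415589, 33956), Rational(1, 40982)) = Rational(5415589, 1391584792)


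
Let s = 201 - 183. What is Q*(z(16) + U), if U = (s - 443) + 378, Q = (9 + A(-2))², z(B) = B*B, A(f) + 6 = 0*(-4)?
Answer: 1881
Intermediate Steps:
A(f) = -6 (A(f) = -6 + 0*(-4) = -6 + 0 = -6)
s = 18
z(B) = B²
Q = 9 (Q = (9 - 6)² = 3² = 9)
U = -47 (U = (18 - 443) + 378 = -425 + 378 = -47)
Q*(z(16) + U) = 9*(16² - 47) = 9*(256 - 47) = 9*209 = 1881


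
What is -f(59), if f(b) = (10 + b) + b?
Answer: -128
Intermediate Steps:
f(b) = 10 + 2*b
-f(59) = -(10 + 2*59) = -(10 + 118) = -1*128 = -128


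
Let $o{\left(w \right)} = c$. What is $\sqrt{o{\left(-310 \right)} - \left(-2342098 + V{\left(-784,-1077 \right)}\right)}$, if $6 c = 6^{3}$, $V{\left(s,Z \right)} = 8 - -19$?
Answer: $\sqrt{2342107} \approx 1530.4$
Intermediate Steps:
$V{\left(s,Z \right)} = 27$ ($V{\left(s,Z \right)} = 8 + 19 = 27$)
$c = 36$ ($c = \frac{6^{3}}{6} = \frac{1}{6} \cdot 216 = 36$)
$o{\left(w \right)} = 36$
$\sqrt{o{\left(-310 \right)} - \left(-2342098 + V{\left(-784,-1077 \right)}\right)} = \sqrt{36 + \left(2342098 - 27\right)} = \sqrt{36 + 2342071} = \sqrt{2342107}$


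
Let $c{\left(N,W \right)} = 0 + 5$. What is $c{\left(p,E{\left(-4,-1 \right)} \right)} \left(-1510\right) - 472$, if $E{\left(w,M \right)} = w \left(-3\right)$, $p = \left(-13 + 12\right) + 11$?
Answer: $-8022$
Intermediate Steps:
$p = 10$ ($p = -1 + 11 = 10$)
$E{\left(w,M \right)} = - 3 w$
$c{\left(N,W \right)} = 5$
$c{\left(p,E{\left(-4,-1 \right)} \right)} \left(-1510\right) - 472 = 5 \left(-1510\right) - 472 = -7550 - 472 = -8022$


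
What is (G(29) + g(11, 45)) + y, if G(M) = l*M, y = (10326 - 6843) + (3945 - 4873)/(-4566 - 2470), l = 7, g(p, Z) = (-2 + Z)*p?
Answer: 7315913/1759 ≈ 4159.1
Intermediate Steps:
g(p, Z) = p*(-2 + Z)
y = 6126829/1759 (y = 3483 - 928/(-7036) = 3483 - 928*(-1/7036) = 3483 + 232/1759 = 6126829/1759 ≈ 3483.1)
G(M) = 7*M
(G(29) + g(11, 45)) + y = (7*29 + 11*(-2 + 45)) + 6126829/1759 = (203 + 11*43) + 6126829/1759 = (203 + 473) + 6126829/1759 = 676 + 6126829/1759 = 7315913/1759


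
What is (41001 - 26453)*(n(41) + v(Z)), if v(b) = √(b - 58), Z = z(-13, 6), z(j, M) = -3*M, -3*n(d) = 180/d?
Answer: -872880/41 + 29096*I*√19 ≈ -21290.0 + 1.2683e+5*I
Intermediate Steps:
n(d) = -60/d
Z = -18 (Z = -3*6 = -18)
v(b) = √(-58 + b)
(41001 - 26453)*(n(41) + v(Z)) = (41001 - 26453)*(-60/41 + √(-58 - 18)) = 14548*(-60*1/41 + √(-76)) = 14548*(-60/41 + 2*I*√19) = -872880/41 + 29096*I*√19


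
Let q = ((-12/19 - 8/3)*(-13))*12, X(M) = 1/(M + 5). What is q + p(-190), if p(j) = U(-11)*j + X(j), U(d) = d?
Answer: 9154891/3515 ≈ 2604.5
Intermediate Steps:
X(M) = 1/(5 + M)
p(j) = 1/(5 + j) - 11*j (p(j) = -11*j + 1/(5 + j) = 1/(5 + j) - 11*j)
q = 9776/19 (q = ((-12*1/19 - 8*⅓)*(-13))*12 = ((-12/19 - 8/3)*(-13))*12 = -188/57*(-13)*12 = (2444/57)*12 = 9776/19 ≈ 514.53)
q + p(-190) = 9776/19 + (1 - 11*(-190)*(5 - 190))/(5 - 190) = 9776/19 + (1 - 11*(-190)*(-185))/(-185) = 9776/19 - (1 - 386650)/185 = 9776/19 - 1/185*(-386649) = 9776/19 + 386649/185 = 9154891/3515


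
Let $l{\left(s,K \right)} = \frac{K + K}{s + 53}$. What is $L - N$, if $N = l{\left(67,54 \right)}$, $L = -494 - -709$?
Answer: $\frac{2141}{10} \approx 214.1$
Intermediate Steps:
$l{\left(s,K \right)} = \frac{2 K}{53 + s}$
$L = 215$ ($L = -494 + 709 = 215$)
$N = \frac{9}{10}$ ($N = 2 \cdot 54 \frac{1}{53 + 67} = 2 \cdot 54 \cdot \frac{1}{120} = \frac{9}{10} \approx 0.9$)
$L - N = 215 - \frac{9}{10} = \frac{2141}{10}$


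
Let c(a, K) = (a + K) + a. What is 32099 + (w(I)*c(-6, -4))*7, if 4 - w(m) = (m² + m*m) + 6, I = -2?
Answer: 33219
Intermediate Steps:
c(a, K) = K + 2*a (c(a, K) = (K + a) + a = K + 2*a)
w(m) = -2 - 2*m² (w(m) = 4 - ((m² + m*m) + 6) = 4 - ((m² + m²) + 6) = 4 - (2*m² + 6) = 4 - (6 + 2*m²) = 4 + (-6 - 2*m²) = -2 - 2*m²)
32099 + (w(I)*c(-6, -4))*7 = 32099 + ((-2 - 2*(-2)²)*(-4 + 2*(-6)))*7 = 32099 + ((-2 - 2*4)*(-4 - 12))*7 = 32099 + ((-2 - 8)*(-16))*7 = 32099 - 10*(-16)*7 = 32099 + 160*7 = 32099 + 1120 = 33219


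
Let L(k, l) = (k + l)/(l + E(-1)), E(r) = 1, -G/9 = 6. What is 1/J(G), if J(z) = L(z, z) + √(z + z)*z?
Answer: 53/8191152 + 2809*I*√3/2730384 ≈ 6.4704e-6 + 0.0017819*I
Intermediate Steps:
G = -54 (G = -9*6 = -54)
L(k, l) = (k + l)/(1 + l) (L(k, l) = (k + l)/(l + 1) = (k + l)/(1 + l))
J(z) = √2*z^(3/2) + 2*z/(1 + z) (J(z) = (z + z)/(1 + z) + √(z + z)*z = (2*z)/(1 + z) + √(2*z)*z = 2*z/(1 + z) + (√2*√z)*z = 2*z/(1 + z) + √2*z^(3/2) = √2*z^(3/2) + 2*z/(1 + z))
1/J(G) = 1/((2*(-54) + √2*(-54)^(3/2)*(1 - 54))/(1 - 54)) = 1/((-108 + √2*(-162*I*√6)*(-53))/(-53)) = 1/(-(-108 + 17172*I*√3)/53) = 1/(108/53 - 324*I*√3)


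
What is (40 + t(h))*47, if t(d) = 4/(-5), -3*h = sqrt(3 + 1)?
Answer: 9212/5 ≈ 1842.4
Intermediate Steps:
h = -2/3 (h = -sqrt(3 + 1)/3 = -sqrt(4)/3 = -1/3*2 = -2/3 ≈ -0.66667)
t(d) = -4/5 (t(d) = 4*(-1/5) = -4/5)
(40 + t(h))*47 = (40 - 4/5)*47 = (196/5)*47 = 9212/5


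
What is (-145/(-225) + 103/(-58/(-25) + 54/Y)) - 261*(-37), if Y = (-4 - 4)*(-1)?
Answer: 394640258/40815 ≈ 9669.0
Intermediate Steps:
Y = 8 (Y = -8*(-1) = 8)
(-145/(-225) + 103/(-58/(-25) + 54/Y)) - 261*(-37) = (-145/(-225) + 103/(-58/(-25) + 54/8)) - 261*(-37) = (-145*(-1/225) + 103/(-58*(-1/25) + 54*(⅛))) + 9657 = (29/45 + 103/(58/25 + 27/4)) + 9657 = (29/45 + 103/(907/100)) + 9657 = (29/45 + 103*(100/907)) + 9657 = (29/45 + 10300/907) + 9657 = 489803/40815 + 9657 = 394640258/40815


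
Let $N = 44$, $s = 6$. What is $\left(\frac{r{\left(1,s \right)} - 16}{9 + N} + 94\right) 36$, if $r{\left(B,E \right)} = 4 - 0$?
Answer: $\frac{178920}{53} \approx 3375.8$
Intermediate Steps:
$r{\left(B,E \right)} = 4$ ($r{\left(B,E \right)} = 4 + 0 = 4$)
$\left(\frac{r{\left(1,s \right)} - 16}{9 + N} + 94\right) 36 = \left(\frac{4 - 16}{9 + 44} + 94\right) 36 = \left(- \frac{12}{53} + 94\right) 36 = \frac{4970}{53} \cdot 36 = \frac{178920}{53}$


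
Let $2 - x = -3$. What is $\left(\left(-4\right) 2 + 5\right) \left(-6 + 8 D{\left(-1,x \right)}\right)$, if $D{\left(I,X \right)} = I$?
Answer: $42$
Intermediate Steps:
$x = 5$ ($x = 2 - -3 = 2 + 3 = 5$)
$\left(\left(-4\right) 2 + 5\right) \left(-6 + 8 D{\left(-1,x \right)}\right) = \left(\left(-4\right) 2 + 5\right) \left(-6 + 8 \left(-1\right)\right) = \left(-8 + 5\right) \left(-6 - 8\right) = \left(-3\right) \left(-14\right) = 42$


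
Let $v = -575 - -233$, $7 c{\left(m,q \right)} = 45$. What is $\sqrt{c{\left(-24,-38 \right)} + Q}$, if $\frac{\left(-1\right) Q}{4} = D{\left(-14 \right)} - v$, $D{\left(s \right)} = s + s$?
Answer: $\frac{i \sqrt{61229}}{7} \approx 35.349 i$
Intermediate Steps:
$c{\left(m,q \right)} = \frac{45}{7}$ ($c{\left(m,q \right)} = \frac{1}{7} \cdot 45 = \frac{45}{7}$)
$D{\left(s \right)} = 2 s$
$v = -342$ ($v = -575 + 233 = -342$)
$Q = -1256$ ($Q = - 4 \left(2 \left(-14\right) - -342\right) = - 4 \left(-28 + 342\right) = \left(-4\right) 314 = -1256$)
$\sqrt{c{\left(-24,-38 \right)} + Q} = \sqrt{\frac{45}{7} - 1256} = \sqrt{- \frac{8747}{7}} = \frac{i \sqrt{61229}}{7}$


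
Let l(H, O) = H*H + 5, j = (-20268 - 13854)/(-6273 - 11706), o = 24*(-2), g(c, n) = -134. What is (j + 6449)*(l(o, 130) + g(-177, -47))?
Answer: 84086002425/5993 ≈ 1.4031e+7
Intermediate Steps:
o = -48
j = 11374/5993 (j = -34122/(-17979) = -34122*(-1/17979) = 11374/5993 ≈ 1.8979)
l(H, O) = 5 + H**2 (l(H, O) = H**2 + 5 = 5 + H**2)
(j + 6449)*(l(o, 130) + g(-177, -47)) = (11374/5993 + 6449)*((5 + (-48)**2) - 134) = 38660231*((5 + 2304) - 134)/5993 = 38660231*(2309 - 134)/5993 = (38660231/5993)*2175 = 84086002425/5993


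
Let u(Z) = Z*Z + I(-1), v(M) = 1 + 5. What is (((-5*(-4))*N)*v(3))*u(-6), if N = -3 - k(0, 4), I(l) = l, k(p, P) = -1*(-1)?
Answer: -16800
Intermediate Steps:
k(p, P) = 1
N = -4 (N = -3 - 1*1 = -3 - 1 = -4)
v(M) = 6
u(Z) = -1 + Z**2 (u(Z) = Z*Z - 1 = Z**2 - 1 = -1 + Z**2)
(((-5*(-4))*N)*v(3))*u(-6) = ((-5*(-4)*(-4))*6)*(-1 + (-6)**2) = ((20*(-4))*6)*(-1 + 36) = -80*6*35 = -480*35 = -16800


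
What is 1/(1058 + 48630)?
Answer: 1/49688 ≈ 2.0126e-5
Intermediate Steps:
1/(1058 + 48630) = 1/49688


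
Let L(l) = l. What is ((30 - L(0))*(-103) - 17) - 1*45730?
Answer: -48837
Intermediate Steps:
((30 - L(0))*(-103) - 17) - 1*45730 = ((30 - 1*0)*(-103) - 17) - 1*45730 = ((30 + 0)*(-103) - 17) - 45730 = (30*(-103) - 17) - 45730 = (-3090 - 17) - 45730 = -3107 - 45730 = -48837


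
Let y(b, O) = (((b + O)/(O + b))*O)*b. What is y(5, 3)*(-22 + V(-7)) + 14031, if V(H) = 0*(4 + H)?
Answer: 13701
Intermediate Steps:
V(H) = 0
y(b, O) = O*b (y(b, O) = (((O + b)/(O + b))*O)*b = (1*O)*b = O*b)
y(5, 3)*(-22 + V(-7)) + 14031 = (3*5)*(-22 + 0) + 14031 = 15*(-22) + 14031 = -330 + 14031 = 13701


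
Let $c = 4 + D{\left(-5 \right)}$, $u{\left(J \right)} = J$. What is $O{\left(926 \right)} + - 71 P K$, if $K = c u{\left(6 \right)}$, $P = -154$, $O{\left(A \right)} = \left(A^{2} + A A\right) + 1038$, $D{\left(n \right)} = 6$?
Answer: $2372030$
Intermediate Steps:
$O{\left(A \right)} = 1038 + 2 A^{2}$ ($O{\left(A \right)} = \left(A^{2} + A^{2}\right) + 1038 = 2 A^{2} + 1038 = 1038 + 2 A^{2}$)
$c = 10$ ($c = 4 + 6 = 10$)
$K = 60$ ($K = 10 \cdot 6 = 60$)
$O{\left(926 \right)} + - 71 P K = \left(1038 + 2 \cdot 926^{2}\right) + \left(-71\right) \left(-154\right) 60 = \left(1038 + 2 \cdot 857476\right) + 10934 \cdot 60 = \left(1038 + 1714952\right) + 656040 = 1715990 + 656040 = 2372030$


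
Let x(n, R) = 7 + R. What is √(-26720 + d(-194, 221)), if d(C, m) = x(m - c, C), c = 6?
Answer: I*√26907 ≈ 164.03*I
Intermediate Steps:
d(C, m) = 7 + C
√(-26720 + d(-194, 221)) = √(-26720 + (7 - 194)) = √(-26720 - 187) = √(-26907) = I*√26907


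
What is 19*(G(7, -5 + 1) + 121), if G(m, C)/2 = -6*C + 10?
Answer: 3591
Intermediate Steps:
G(m, C) = 20 - 12*C (G(m, C) = 2*(-6*C + 10) = 2*(10 - 6*C) = 20 - 12*C)
19*(G(7, -5 + 1) + 121) = 19*((20 - 12*(-5 + 1)) + 121) = 19*((20 - 12*(-4)) + 121) = 19*((20 + 48) + 121) = 19*(68 + 121) = 19*189 = 3591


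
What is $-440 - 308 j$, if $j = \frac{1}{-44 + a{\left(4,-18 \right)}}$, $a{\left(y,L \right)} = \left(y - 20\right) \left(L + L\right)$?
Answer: $- \frac{8371}{19} \approx -440.58$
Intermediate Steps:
$a{\left(y,L \right)} = 2 L \left(-20 + y\right)$ ($a{\left(y,L \right)} = \left(-20 + y\right) 2 L = 2 L \left(-20 + y\right)$)
$j = \frac{1}{532}$ ($j = \frac{1}{-44 + 2 \left(-18\right) \left(-20 + 4\right)} = \frac{1}{-44 + 2 \left(-18\right) \left(-16\right)} = \frac{1}{-44 + 576} = \frac{1}{532} \approx 0.0018797$)
$-440 - 308 j = -440 - \frac{11}{19} = - \frac{8371}{19}$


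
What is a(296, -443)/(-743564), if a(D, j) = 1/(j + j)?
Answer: 1/658797704 ≈ 1.5179e-9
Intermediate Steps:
a(D, j) = 1/(2*j)
a(296, -443)/(-743564) = ((½)/(-443))/(-743564) = ((½)*(-1/443))*(-1/743564) = -1/886*(-1/743564) = 1/658797704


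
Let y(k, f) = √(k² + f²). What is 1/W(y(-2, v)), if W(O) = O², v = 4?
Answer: 1/20 ≈ 0.050000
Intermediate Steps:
y(k, f) = √(f² + k²)
1/W(y(-2, v)) = 1/((√(4² + (-2)²))²) = 1/((√(16 + 4))²) = 1/((√20)²) = 1/((2*√5)²) = 1/20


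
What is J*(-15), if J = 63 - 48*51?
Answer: 35775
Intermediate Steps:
J = -2385 (J = 63 - 2448 = -2385)
J*(-15) = -2385*(-15) = 35775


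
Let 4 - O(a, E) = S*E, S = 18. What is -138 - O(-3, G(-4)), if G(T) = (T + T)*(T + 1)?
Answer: 290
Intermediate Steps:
G(T) = 2*T*(1 + T) (G(T) = (2*T)*(1 + T) = 2*T*(1 + T))
O(a, E) = 4 - 18*E
-138 - O(-3, G(-4)) = -138 - (4 - 36*(-4)*(1 - 4)) = -138 - (4 - 36*(-4)*(-3)) = -138 - (4 - 18*24) = -138 - (4 - 432) = -138 - 1*(-428) = -138 + 428 = 290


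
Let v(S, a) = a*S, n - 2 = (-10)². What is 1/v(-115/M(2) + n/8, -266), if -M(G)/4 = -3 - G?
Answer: -1/1862 ≈ -0.00053706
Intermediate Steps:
M(G) = 12 + 4*G (M(G) = -4*(-3 - G) = 12 + 4*G)
n = 102 (n = 2 + (-10)² = 2 + 100 = 102)
v(S, a) = S*a
1/v(-115/M(2) + n/8, -266) = 1/((-115/(12 + 4*2) + 102/8)*(-266)) = 1/((-115/(12 + 8) + 102*(⅛))*(-266)) = 1/((-115/20 + 51/4)*(-266)) = 1/((-115*1/20 + 51/4)*(-266)) = 1/((-23/4 + 51/4)*(-266)) = 1/(7*(-266)) = 1/(-1862) = -1/1862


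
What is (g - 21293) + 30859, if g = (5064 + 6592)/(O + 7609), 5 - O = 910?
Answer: 8017765/838 ≈ 9567.7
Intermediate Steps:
O = -905 (O = 5 - 1*910 = 5 - 910 = -905)
g = 1457/838 (g = (5064 + 6592)/(-905 + 7609) = 11656/6704 = 11656*(1/6704) = 1457/838 ≈ 1.7387)
(g - 21293) + 30859 = (1457/838 - 21293) + 30859 = -17842077/838 + 30859 = 8017765/838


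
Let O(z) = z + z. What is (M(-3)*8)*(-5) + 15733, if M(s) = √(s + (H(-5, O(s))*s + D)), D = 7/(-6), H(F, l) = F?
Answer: 15733 - 20*√390/3 ≈ 15601.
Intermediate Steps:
O(z) = 2*z
D = -7/6 (D = 7*(-⅙) = -7/6 ≈ -1.1667)
M(s) = √(-7/6 - 4*s) (M(s) = √(s + (-5*s - 7/6)) = √(s + (-7/6 - 5*s)) = √(-7/6 - 4*s))
(M(-3)*8)*(-5) + 15733 = ((√(-42 - 144*(-3))/6)*8)*(-5) + 15733 = ((√(-42 + 432)/6)*8)*(-5) + 15733 = ((√390/6)*8)*(-5) + 15733 = (4*√390/3)*(-5) + 15733 = -20*√390/3 + 15733 = 15733 - 20*√390/3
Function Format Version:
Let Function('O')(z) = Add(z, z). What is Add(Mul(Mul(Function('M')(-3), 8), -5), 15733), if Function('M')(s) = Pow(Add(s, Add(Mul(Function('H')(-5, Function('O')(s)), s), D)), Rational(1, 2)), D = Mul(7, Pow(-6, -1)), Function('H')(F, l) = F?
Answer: Add(15733, Mul(Rational(-20, 3), Pow(390, Rational(1, 2)))) ≈ 15601.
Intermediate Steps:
Function('O')(z) = Mul(2, z)
D = Rational(-7, 6) (D = Mul(7, Rational(-1, 6)) = Rational(-7, 6) ≈ -1.1667)
Function('M')(s) = Pow(Add(Rational(-7, 6), Mul(-4, s)), Rational(1, 2)) (Function('M')(s) = Pow(Add(s, Add(Mul(-5, s), Rational(-7, 6))), Rational(1, 2)) = Pow(Add(s, Add(Rational(-7, 6), Mul(-5, s))), Rational(1, 2)) = Pow(Add(Rational(-7, 6), Mul(-4, s)), Rational(1, 2)))
Add(Mul(Mul(Function('M')(-3), 8), -5), 15733) = Add(Mul(Mul(Mul(Rational(1, 6), Pow(Add(-42, Mul(-144, -3)), Rational(1, 2))), 8), -5), 15733) = Add(Mul(Mul(Mul(Rational(1, 6), Pow(Add(-42, 432), Rational(1, 2))), 8), -5), 15733) = Add(Mul(Mul(Mul(Rational(1, 6), Pow(390, Rational(1, 2))), 8), -5), 15733) = Add(Mul(Mul(Rational(4, 3), Pow(390, Rational(1, 2))), -5), 15733) = Add(Mul(Rational(-20, 3), Pow(390, Rational(1, 2))), 15733) = Add(15733, Mul(Rational(-20, 3), Pow(390, Rational(1, 2))))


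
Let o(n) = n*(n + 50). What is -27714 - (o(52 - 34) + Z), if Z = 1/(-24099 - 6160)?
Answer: -875634941/30259 ≈ -28938.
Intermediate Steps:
o(n) = n*(50 + n)
Z = -1/30259 (Z = 1/(-30259) = -1/30259 ≈ -3.3048e-5)
-27714 - (o(52 - 34) + Z) = -27714 - ((52 - 34)*(50 + (52 - 34)) - 1/30259) = -27714 - (18*(50 + 18) - 1/30259) = -27714 - (18*68 - 1/30259) = -27714 - (1224 - 1/30259) = -27714 - 1*37037015/30259 = -27714 - 37037015/30259 = -875634941/30259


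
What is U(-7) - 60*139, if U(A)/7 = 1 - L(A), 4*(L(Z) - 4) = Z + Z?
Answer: -16673/2 ≈ -8336.5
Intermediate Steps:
L(Z) = 4 + Z/2 (L(Z) = 4 + (Z + Z)/4 = 4 + (2*Z)/4 = 4 + Z/2)
U(A) = -21 - 7*A/2 (U(A) = 7*(1 - (4 + A/2)) = 7*(1 + (-4 - A/2)) = 7*(-3 - A/2) = -21 - 7*A/2)
U(-7) - 60*139 = (-21 - 7/2*(-7)) - 60*139 = (-21 + 49/2) - 8340 = 7/2 - 8340 = -16673/2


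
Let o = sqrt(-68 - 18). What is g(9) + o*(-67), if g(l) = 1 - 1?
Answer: -67*I*sqrt(86) ≈ -621.33*I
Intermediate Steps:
g(l) = 0
o = I*sqrt(86) (o = sqrt(-86) = I*sqrt(86) ≈ 9.2736*I)
g(9) + o*(-67) = 0 + (I*sqrt(86))*(-67) = 0 - 67*I*sqrt(86) = -67*I*sqrt(86)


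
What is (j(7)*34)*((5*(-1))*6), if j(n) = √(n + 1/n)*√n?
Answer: -5100*√2 ≈ -7212.5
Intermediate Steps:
j(n) = √n*√(n + 1/n)
(j(7)*34)*((5*(-1))*6) = ((√7*√(7 + 1/7))*34)*((5*(-1))*6) = ((√7*√(7 + ⅐))*34)*(-5*6) = ((√7*√(50/7))*34)*(-30) = ((√7*(5*√14/7))*34)*(-30) = ((5*√2)*34)*(-30) = (170*√2)*(-30) = -5100*√2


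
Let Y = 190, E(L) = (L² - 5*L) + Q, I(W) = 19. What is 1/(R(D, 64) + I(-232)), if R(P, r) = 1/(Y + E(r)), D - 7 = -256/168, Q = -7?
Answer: 3959/75222 ≈ 0.052631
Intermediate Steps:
E(L) = -7 + L² - 5*L (E(L) = (L² - 5*L) - 7 = -7 + L² - 5*L)
D = 115/21 (D = 7 - 256/168 = 7 - 256*1/168 = 7 - 32/21 = 115/21 ≈ 5.4762)
R(P, r) = 1/(183 + r² - 5*r) (R(P, r) = 1/(190 + (-7 + r² - 5*r)) = 1/(183 + r² - 5*r))
1/(R(D, 64) + I(-232)) = 1/(1/(183 + 64² - 5*64) + 19) = 1/(1/(183 + 4096 - 320) + 19) = 1/(1/3959 + 19) = 1/(75222/3959) = 3959/75222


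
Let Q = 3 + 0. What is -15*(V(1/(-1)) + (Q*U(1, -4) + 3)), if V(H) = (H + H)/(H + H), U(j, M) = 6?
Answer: -330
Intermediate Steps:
Q = 3
V(H) = 1 (V(H) = (2*H)/((2*H)) = (2*H)*(1/(2*H)) = 1)
-15*(V(1/(-1)) + (Q*U(1, -4) + 3)) = -15*(1 + (3*6 + 3)) = -15*(1 + (18 + 3)) = -15*(1 + 21) = -15*22 = -330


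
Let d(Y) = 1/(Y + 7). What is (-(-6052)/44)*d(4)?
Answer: 1513/121 ≈ 12.504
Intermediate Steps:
d(Y) = 1/(7 + Y)
(-(-6052)/44)*d(4) = (-(-6052)/44)/(7 + 4) = -(-6052)/44/11 = -68*(-89/44)*(1/11) = (1513/11)*(1/11) = 1513/121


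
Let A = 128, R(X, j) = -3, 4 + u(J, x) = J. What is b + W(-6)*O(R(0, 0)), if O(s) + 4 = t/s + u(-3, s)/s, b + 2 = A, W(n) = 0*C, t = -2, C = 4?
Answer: 126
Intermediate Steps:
u(J, x) = -4 + J
W(n) = 0 (W(n) = 0*4 = 0)
b = 126 (b = -2 + 128 = 126)
O(s) = -4 - 9/s (O(s) = -4 + (-2/s + (-4 - 3)/s) = -4 + (-2/s - 7/s) = -4 - 9/s)
b + W(-6)*O(R(0, 0)) = 126 + 0*(-4 - 9/(-3)) = 126 + 0*(-4 - 9*(-1/3)) = 126 + 0*(-4 + 3) = 126 + 0*(-1) = 126 + 0 = 126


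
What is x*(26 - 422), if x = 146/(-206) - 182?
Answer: 7452324/103 ≈ 72353.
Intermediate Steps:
x = -18819/103 (x = 146*(-1/206) - 182 = -73/103 - 182 = -18819/103 ≈ -182.71)
x*(26 - 422) = -18819*(26 - 422)/103 = -18819/103*(-396) = 7452324/103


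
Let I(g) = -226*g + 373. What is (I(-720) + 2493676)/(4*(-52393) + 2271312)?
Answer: 2656769/2061740 ≈ 1.2886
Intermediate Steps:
I(g) = 373 - 226*g
(I(-720) + 2493676)/(4*(-52393) + 2271312) = ((373 - 226*(-720)) + 2493676)/(4*(-52393) + 2271312) = ((373 + 162720) + 2493676)/(-209572 + 2271312) = (163093 + 2493676)/2061740 = 2656769*(1/2061740) = 2656769/2061740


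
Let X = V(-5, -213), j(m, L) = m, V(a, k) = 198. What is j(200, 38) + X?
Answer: 398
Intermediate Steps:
X = 198
j(200, 38) + X = 200 + 198 = 398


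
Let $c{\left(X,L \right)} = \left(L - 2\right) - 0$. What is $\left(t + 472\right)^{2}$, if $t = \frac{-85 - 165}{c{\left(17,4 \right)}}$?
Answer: $120409$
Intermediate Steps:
$c{\left(X,L \right)} = -2 + L$ ($c{\left(X,L \right)} = \left(-2 + L\right) + 0 = -2 + L$)
$t = -125$ ($t = \frac{-85 - 165}{-2 + 4} = - \frac{250}{2} = \left(-250\right) \frac{1}{2} = -125$)
$\left(t + 472\right)^{2} = \left(-125 + 472\right)^{2} = 347^{2} = 120409$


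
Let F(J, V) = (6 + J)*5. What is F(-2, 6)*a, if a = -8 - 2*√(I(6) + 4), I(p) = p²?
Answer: -160 - 80*√10 ≈ -412.98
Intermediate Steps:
F(J, V) = 30 + 5*J
a = -8 - 4*√10 (a = -8 - 2*√(6² + 4) = -8 - 2*√(36 + 4) = -8 - 4*√10 ≈ -20.649)
F(-2, 6)*a = (30 + 5*(-2))*(-8 - 4*√10) = (30 - 10)*(-8 - 4*√10) = 20*(-8 - 4*√10) = -160 - 80*√10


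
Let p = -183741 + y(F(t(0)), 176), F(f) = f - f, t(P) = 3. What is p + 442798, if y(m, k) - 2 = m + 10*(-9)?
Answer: 258969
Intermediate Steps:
F(f) = 0
y(m, k) = -88 + m (y(m, k) = 2 + (m + 10*(-9)) = 2 + (m - 90) = 2 + (-90 + m) = -88 + m)
p = -183829 (p = -183741 + (-88 + 0) = -183741 - 88 = -183829)
p + 442798 = -183829 + 442798 = 258969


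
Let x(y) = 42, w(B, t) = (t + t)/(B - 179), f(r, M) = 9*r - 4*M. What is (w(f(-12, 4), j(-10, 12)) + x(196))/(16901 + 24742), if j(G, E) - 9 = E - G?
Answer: 12664/12617829 ≈ 0.0010037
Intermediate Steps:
f(r, M) = -4*M + 9*r
j(G, E) = 9 + E - G (j(G, E) = 9 + (E - G) = 9 + E - G)
w(B, t) = 2*t/(-179 + B) (w(B, t) = (2*t)/(-179 + B) = 2*t/(-179 + B))
(w(f(-12, 4), j(-10, 12)) + x(196))/(16901 + 24742) = (2*(9 + 12 - 1*(-10))/(-179 + (-4*4 + 9*(-12))) + 42)/(16901 + 24742) = (2*(9 + 12 + 10)/(-179 + (-16 - 108)) + 42)/41643 = (2*31/(-179 - 124) + 42)*(1/41643) = (2*31/(-303) + 42)*(1/41643) = (2*31*(-1/303) + 42)*(1/41643) = (-62/303 + 42)*(1/41643) = (12664/303)*(1/41643) = 12664/12617829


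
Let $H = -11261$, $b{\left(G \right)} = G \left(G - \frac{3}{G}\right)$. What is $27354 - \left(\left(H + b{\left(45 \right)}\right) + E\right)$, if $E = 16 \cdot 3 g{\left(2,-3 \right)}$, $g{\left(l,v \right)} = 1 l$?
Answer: $36497$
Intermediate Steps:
$g{\left(l,v \right)} = l$
$E = 96$ ($E = 16 \cdot 3 \cdot 2 = 48 \cdot 2 = 96$)
$27354 - \left(\left(H + b{\left(45 \right)}\right) + E\right) = 27354 - \left(\left(-11261 - \left(3 - 45^{2}\right)\right) + 96\right) = 27354 - \left(\left(-11261 + \left(-3 + 2025\right)\right) + 96\right) = 27354 - \left(\left(-11261 + 2022\right) + 96\right) = 27354 - \left(-9239 + 96\right) = 27354 - -9143 = 27354 + 9143 = 36497$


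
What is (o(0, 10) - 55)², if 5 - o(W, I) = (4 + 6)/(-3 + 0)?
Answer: 19600/9 ≈ 2177.8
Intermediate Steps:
o(W, I) = 25/3 (o(W, I) = 5 - (4 + 6)/(-3 + 0) = 5 - 10/(-3) = 5 - 10*(-1)/3 = 5 - 1*(-10/3) = 5 + 10/3 = 25/3)
(o(0, 10) - 55)² = (25/3 - 55)² = (-140/3)² = 19600/9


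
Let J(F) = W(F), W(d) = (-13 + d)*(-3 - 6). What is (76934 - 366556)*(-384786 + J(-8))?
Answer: 111387752334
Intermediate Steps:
W(d) = 117 - 9*d (W(d) = (-13 + d)*(-9) = 117 - 9*d)
J(F) = 117 - 9*F
(76934 - 366556)*(-384786 + J(-8)) = (76934 - 366556)*(-384786 + (117 - 9*(-8))) = -289622*(-384786 + (117 + 72)) = -289622*(-384786 + 189) = -289622*(-384597) = 111387752334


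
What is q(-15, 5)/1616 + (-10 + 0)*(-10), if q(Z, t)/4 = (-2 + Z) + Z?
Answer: 10092/101 ≈ 99.921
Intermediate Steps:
q(Z, t) = -8 + 8*Z (q(Z, t) = 4*((-2 + Z) + Z) = 4*(-2 + 2*Z) = -8 + 8*Z)
q(-15, 5)/1616 + (-10 + 0)*(-10) = (-8 + 8*(-15))/1616 + (-10 + 0)*(-10) = (-8 - 120)*(1/1616) - 10*(-10) = -128*1/1616 + 100 = -8/101 + 100 = 10092/101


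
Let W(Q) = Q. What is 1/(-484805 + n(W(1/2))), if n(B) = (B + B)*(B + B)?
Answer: -1/484804 ≈ -2.0627e-6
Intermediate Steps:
n(B) = 4*B² (n(B) = (2*B)*(2*B) = 4*B²)
1/(-484805 + n(W(1/2))) = 1/(-484805 + 4*(1/2)²) = 1/(-484805 + 4*(½)²) = 1/(-484805 + 4*(¼)) = 1/(-484805 + 1) = 1/(-484804) = -1/484804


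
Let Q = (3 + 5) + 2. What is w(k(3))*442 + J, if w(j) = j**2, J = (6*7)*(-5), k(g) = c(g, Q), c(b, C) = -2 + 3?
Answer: 232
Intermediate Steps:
Q = 10 (Q = 8 + 2 = 10)
c(b, C) = 1
k(g) = 1
J = -210 (J = 42*(-5) = -210)
w(k(3))*442 + J = 1**2*442 - 210 = 1*442 - 210 = 442 - 210 = 232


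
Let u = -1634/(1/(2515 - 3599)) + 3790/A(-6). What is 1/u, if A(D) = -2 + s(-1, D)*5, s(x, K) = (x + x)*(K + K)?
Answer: 59/104505999 ≈ 5.6456e-7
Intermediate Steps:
s(x, K) = 4*K*x (s(x, K) = (2*x)*(2*K) = 4*K*x)
A(D) = -2 - 20*D (A(D) = -2 + (4*D*(-1))*5 = -2 - 4*D*5 = -2 - 20*D)
u = 104505999/59 (u = -1634/(1/(2515 - 3599)) + 3790/(-2 - 20*(-6)) = -1634/(1/(-1084)) + 3790/(-2 + 120) = -1634/(-1/1084) + 3790/118 = -1634*(-1084) + 3790*(1/118) = 1771256 + 1895/59 = 104505999/59 ≈ 1.7713e+6)
1/u = 1/(104505999/59) = 59/104505999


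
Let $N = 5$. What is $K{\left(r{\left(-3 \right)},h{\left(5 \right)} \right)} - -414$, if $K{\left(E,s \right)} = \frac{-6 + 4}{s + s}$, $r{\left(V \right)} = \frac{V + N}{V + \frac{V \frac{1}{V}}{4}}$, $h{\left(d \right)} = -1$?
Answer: $415$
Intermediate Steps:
$r{\left(V \right)} = \frac{5 + V}{\frac{1}{4} + V}$ ($r{\left(V \right)} = \frac{V + 5}{V + \frac{V \frac{1}{V}}{4}} = \frac{5 + V}{V + 1 \cdot \frac{1}{4}} = \frac{5 + V}{V + \frac{1}{4}} = \frac{5 + V}{\frac{1}{4} + V}$)
$K{\left(E,s \right)} = - \frac{1}{s}$ ($K{\left(E,s \right)} = - \frac{2}{2 s} = - 2 \frac{1}{2 s} = - \frac{1}{s}$)
$K{\left(r{\left(-3 \right)},h{\left(5 \right)} \right)} - -414 = - \frac{1}{-1} - -414 = \left(-1\right) \left(-1\right) + 414 = 1 + 414 = 415$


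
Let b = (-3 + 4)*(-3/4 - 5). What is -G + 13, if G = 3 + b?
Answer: 63/4 ≈ 15.750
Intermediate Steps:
b = -23/4 (b = 1*(-3*¼ - 5) = 1*(-¾ - 5) = 1*(-23/4) = -23/4 ≈ -5.7500)
G = -11/4 (G = 3 - 23/4 = -11/4 ≈ -2.7500)
-G + 13 = -1*(-11/4) + 13 = 11/4 + 13 = 63/4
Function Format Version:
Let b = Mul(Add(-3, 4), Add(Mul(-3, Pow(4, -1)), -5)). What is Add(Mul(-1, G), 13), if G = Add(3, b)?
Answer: Rational(63, 4) ≈ 15.750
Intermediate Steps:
b = Rational(-23, 4) (b = Mul(1, Add(Mul(-3, Rational(1, 4)), -5)) = Mul(1, Add(Rational(-3, 4), -5)) = Mul(1, Rational(-23, 4)) = Rational(-23, 4) ≈ -5.7500)
G = Rational(-11, 4) (G = Add(3, Rational(-23, 4)) = Rational(-11, 4) ≈ -2.7500)
Add(Mul(-1, G), 13) = Add(Mul(-1, Rational(-11, 4)), 13) = Add(Rational(11, 4), 13) = Rational(63, 4)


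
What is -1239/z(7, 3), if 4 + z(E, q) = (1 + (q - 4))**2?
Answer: 1239/4 ≈ 309.75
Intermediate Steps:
z(E, q) = -4 + (-3 + q)**2 (z(E, q) = -4 + (1 + (q - 4))**2 = -4 + (1 + (-4 + q))**2 = -4 + (-3 + q)**2)
-1239/z(7, 3) = -1239/(-4 + (-3 + 3)**2) = -1239/(-4 + 0**2) = -1239/(-4 + 0) = -1239/(-4) = -1239*(-1)/4 = -59*(-21/4) = 1239/4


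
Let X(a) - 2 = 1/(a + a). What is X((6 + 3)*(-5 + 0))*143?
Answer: 25597/90 ≈ 284.41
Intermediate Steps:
X(a) = 2 + 1/(2*a) (X(a) = 2 + 1/(a + a) = 2 + 1/(2*a))
X((6 + 3)*(-5 + 0))*143 = (2 + 1/(2*(((6 + 3)*(-5 + 0)))))*143 = (2 + 1/(2*((9*(-5)))))*143 = (2 + (½)/(-45))*143 = (2 + (½)*(-1/45))*143 = (2 - 1/90)*143 = (179/90)*143 = 25597/90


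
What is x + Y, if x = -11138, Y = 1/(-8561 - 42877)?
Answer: -572916445/51438 ≈ -11138.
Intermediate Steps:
Y = -1/51438 (Y = 1/(-51438) = -1/51438 ≈ -1.9441e-5)
x + Y = -11138 - 1/51438 = -572916445/51438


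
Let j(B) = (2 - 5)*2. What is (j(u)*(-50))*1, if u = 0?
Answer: 300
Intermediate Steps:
j(B) = -6 (j(B) = -3*2 = -6)
(j(u)*(-50))*1 = -6*(-50)*1 = 300*1 = 300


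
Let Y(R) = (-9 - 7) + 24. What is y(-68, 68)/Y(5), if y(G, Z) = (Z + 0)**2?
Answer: 578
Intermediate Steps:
y(G, Z) = Z**2
Y(R) = 8 (Y(R) = -16 + 24 = 8)
y(-68, 68)/Y(5) = 68**2/8 = 4624*(1/8) = 578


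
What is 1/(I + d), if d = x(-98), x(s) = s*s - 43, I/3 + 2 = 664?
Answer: 1/11547 ≈ 8.6603e-5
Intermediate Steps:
I = 1986 (I = -6 + 3*664 = -6 + 1992 = 1986)
x(s) = -43 + s² (x(s) = s² - 43 = -43 + s²)
d = 9561 (d = -43 + (-98)² = -43 + 9604 = 9561)
1/(I + d) = 1/(1986 + 9561) = 1/11547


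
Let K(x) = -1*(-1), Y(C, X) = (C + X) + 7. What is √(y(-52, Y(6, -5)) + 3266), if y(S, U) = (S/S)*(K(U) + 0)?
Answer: 33*√3 ≈ 57.158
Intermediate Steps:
Y(C, X) = 7 + C + X
K(x) = 1
y(S, U) = 1 (y(S, U) = (S/S)*(1 + 0) = 1*1 = 1)
√(y(-52, Y(6, -5)) + 3266) = √(1 + 3266) = √3267 = 33*√3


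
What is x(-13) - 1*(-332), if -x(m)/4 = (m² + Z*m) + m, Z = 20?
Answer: 748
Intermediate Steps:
x(m) = -84*m - 4*m² (x(m) = -4*((m² + 20*m) + m) = -4*(m² + 21*m) = -84*m - 4*m²)
x(-13) - 1*(-332) = -4*(-13)*(21 - 13) - 1*(-332) = -4*(-13)*8 + 332 = 416 + 332 = 748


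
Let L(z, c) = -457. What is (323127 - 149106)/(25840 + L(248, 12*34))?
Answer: 58007/8461 ≈ 6.8558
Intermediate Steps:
(323127 - 149106)/(25840 + L(248, 12*34)) = (323127 - 149106)/(25840 - 457) = 174021/25383 = 174021*(1/25383) = 58007/8461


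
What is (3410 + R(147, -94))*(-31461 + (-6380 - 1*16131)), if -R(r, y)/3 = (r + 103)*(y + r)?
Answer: 1961342480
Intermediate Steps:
R(r, y) = -3*(103 + r)*(r + y) (R(r, y) = -3*(r + 103)*(y + r) = -3*(103 + r)*(r + y))
(3410 + R(147, -94))*(-31461 + (-6380 - 1*16131)) = (3410 + (-309*147 - 309*(-94) - 3*147² - 3*147*(-94)))*(-31461 + (-6380 - 1*16131)) = (3410 + (-45423 + 29046 - 3*21609 + 41454))*(-31461 + (-6380 - 16131)) = (3410 + (-45423 + 29046 - 64827 + 41454))*(-31461 - 22511) = (3410 - 39750)*(-53972) = -36340*(-53972) = 1961342480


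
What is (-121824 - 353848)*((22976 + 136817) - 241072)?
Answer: 38662144488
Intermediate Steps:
(-121824 - 353848)*((22976 + 136817) - 241072) = -475672*(159793 - 241072) = -475672*(-81279) = 38662144488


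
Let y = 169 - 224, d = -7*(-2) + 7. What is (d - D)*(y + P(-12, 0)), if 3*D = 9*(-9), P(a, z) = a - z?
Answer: -3216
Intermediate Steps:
d = 21 (d = 14 + 7 = 21)
D = -27 (D = (9*(-9))/3 = (1/3)*(-81) = -27)
y = -55
(d - D)*(y + P(-12, 0)) = (21 - 1*(-27))*(-55 + (-12 - 1*0)) = (21 + 27)*(-55 + (-12 + 0)) = 48*(-55 - 12) = 48*(-67) = -3216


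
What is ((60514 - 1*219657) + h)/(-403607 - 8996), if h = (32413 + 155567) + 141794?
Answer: -170631/412603 ≈ -0.41355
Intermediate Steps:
h = 329774 (h = 187980 + 141794 = 329774)
((60514 - 1*219657) + h)/(-403607 - 8996) = ((60514 - 1*219657) + 329774)/(-403607 - 8996) = ((60514 - 219657) + 329774)/(-412603) = (-159143 + 329774)*(-1/412603) = 170631*(-1/412603) = -170631/412603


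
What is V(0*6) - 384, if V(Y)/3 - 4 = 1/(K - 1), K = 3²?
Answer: -2973/8 ≈ -371.63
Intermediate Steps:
K = 9
V(Y) = 99/8 (V(Y) = 12 + 3/(9 - 1) = 12 + 3/8 = 99/8)
V(0*6) - 384 = 99/8 - 384 = -2973/8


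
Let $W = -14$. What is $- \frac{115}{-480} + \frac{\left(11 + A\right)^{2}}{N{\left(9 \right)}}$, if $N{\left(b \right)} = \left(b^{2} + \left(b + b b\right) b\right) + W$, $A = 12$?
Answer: $\frac{70955}{84192} \approx 0.84278$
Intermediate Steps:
$N{\left(b \right)} = -14 + b^{2} + b \left(b + b^{2}\right)$ ($N{\left(b \right)} = \left(b^{2} + \left(b + b b\right) b\right) - 14 = \left(b^{2} + \left(b + b^{2}\right) b\right) - 14 = \left(b^{2} + b \left(b + b^{2}\right)\right) - 14 = -14 + b^{2} + b \left(b + b^{2}\right)$)
$- \frac{115}{-480} + \frac{\left(11 + A\right)^{2}}{N{\left(9 \right)}} = - \frac{115}{-480} + \frac{\left(11 + 12\right)^{2}}{-14 + 9^{3} + 2 \cdot 9^{2}} = \left(-115\right) \left(- \frac{1}{480}\right) + \frac{23^{2}}{-14 + 729 + 2 \cdot 81} = \frac{23}{96} + \frac{529}{-14 + 729 + 162} = \frac{23}{96} + \frac{529}{877} = \frac{70955}{84192}$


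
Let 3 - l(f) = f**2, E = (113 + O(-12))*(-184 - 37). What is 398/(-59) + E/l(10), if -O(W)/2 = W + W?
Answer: 2060673/5723 ≈ 360.07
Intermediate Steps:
O(W) = -4*W (O(W) = -2*(W + W) = -4*W)
E = -35581 (E = (113 - 4*(-12))*(-184 - 37) = (113 + 48)*(-221) = 161*(-221) = -35581)
l(f) = 3 - f**2
398/(-59) + E/l(10) = 398/(-59) - 35581/(3 - 1*10**2) = 398*(-1/59) - 35581/(3 - 1*100) = -398/59 - 35581/(3 - 100) = -398/59 - 35581/(-97) = -398/59 - 35581*(-1/97) = -398/59 + 35581/97 = 2060673/5723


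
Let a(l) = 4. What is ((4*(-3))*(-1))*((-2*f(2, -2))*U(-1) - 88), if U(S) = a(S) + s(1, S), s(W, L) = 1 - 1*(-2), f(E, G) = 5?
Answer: -1896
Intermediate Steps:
s(W, L) = 3 (s(W, L) = 1 + 2 = 3)
U(S) = 7 (U(S) = 4 + 3 = 7)
((4*(-3))*(-1))*((-2*f(2, -2))*U(-1) - 88) = ((4*(-3))*(-1))*(-2*5*7 - 88) = (-12*(-1))*(-10*7 - 88) = 12*(-70 - 88) = 12*(-158) = -1896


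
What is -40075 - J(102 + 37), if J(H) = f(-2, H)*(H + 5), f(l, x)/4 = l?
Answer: -38923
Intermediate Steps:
f(l, x) = 4*l
J(H) = -40 - 8*H (J(H) = (4*(-2))*(H + 5) = -8*(5 + H) = -40 - 8*H)
-40075 - J(102 + 37) = -40075 - (-40 - 8*(102 + 37)) = -40075 - (-40 - 8*139) = -40075 - (-40 - 1112) = -40075 - 1*(-1152) = -40075 + 1152 = -38923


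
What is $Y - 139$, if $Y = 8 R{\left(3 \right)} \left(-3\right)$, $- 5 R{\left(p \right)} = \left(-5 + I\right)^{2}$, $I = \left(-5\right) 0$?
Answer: $-19$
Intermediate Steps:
$I = 0$
$R{\left(p \right)} = -5$ ($R{\left(p \right)} = - \frac{\left(-5 + 0\right)^{2}}{5} = - \frac{\left(-5\right)^{2}}{5} = \left(- \frac{1}{5}\right) 25 = -5$)
$Y = 120$ ($Y = 8 \left(-5\right) \left(-3\right) = \left(-40\right) \left(-3\right) = 120$)
$Y - 139 = 120 - 139 = -19$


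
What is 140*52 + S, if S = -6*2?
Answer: 7268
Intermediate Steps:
S = -12
140*52 + S = 140*52 - 12 = 7280 - 12 = 7268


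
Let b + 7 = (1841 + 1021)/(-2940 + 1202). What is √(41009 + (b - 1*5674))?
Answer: √26677084269/869 ≈ 187.95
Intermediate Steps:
b = -7514/869 (b = -7 + (1841 + 1021)/(-2940 + 1202) = -7 + 2862/(-1738) = -7 + 2862*(-1/1738) = -7 - 1431/869 = -7514/869 ≈ -8.6467)
√(41009 + (b - 1*5674)) = √(41009 + (-7514/869 - 1*5674)) = √(41009 + (-7514/869 - 5674)) = √(41009 - 4938220/869) = √(30698601/869) = √26677084269/869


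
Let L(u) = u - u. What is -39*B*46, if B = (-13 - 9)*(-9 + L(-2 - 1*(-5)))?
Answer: -355212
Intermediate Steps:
L(u) = 0
B = 198 (B = (-13 - 9)*(-9 + 0) = -22*(-9) = 198)
-39*B*46 = -39*198*46 = -7722*46 = -355212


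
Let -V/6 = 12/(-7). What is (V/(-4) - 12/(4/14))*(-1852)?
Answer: 577824/7 ≈ 82546.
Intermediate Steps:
V = 72/7 (V = -72/(-7) = -72*(-1)/7 = -6*(-12/7) = 72/7 ≈ 10.286)
(V/(-4) - 12/(4/14))*(-1852) = ((72/7)/(-4) - 12/(4/14))*(-1852) = ((72/7)*(-1/4) - 12/(4*(1/14)))*(-1852) = (-18/7 - 12/2/7)*(-1852) = (-18/7 - 12*7/2)*(-1852) = (-18/7 - 42)*(-1852) = -312/7*(-1852) = 577824/7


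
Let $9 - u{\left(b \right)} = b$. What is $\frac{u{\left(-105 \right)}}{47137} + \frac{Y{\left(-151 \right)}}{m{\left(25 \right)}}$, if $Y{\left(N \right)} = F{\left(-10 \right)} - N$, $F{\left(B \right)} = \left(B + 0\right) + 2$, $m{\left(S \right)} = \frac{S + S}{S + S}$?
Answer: $\frac{6740705}{47137} \approx 143.0$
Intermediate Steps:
$m{\left(S \right)} = 1$ ($m{\left(S \right)} = \frac{2 S}{2 S} = 2 S \frac{1}{2 S} = 1$)
$F{\left(B \right)} = 2 + B$ ($F{\left(B \right)} = B + 2 = 2 + B$)
$u{\left(b \right)} = 9 - b$
$Y{\left(N \right)} = -8 - N$ ($Y{\left(N \right)} = \left(2 - 10\right) - N = -8 - N$)
$\frac{u{\left(-105 \right)}}{47137} + \frac{Y{\left(-151 \right)}}{m{\left(25 \right)}} = \frac{9 - -105}{47137} + \frac{-8 - -151}{1} = \left(9 + 105\right) \frac{1}{47137} + \left(-8 + 151\right) 1 = 114 \cdot \frac{1}{47137} + 143 \cdot 1 = \frac{114}{47137} + 143 = \frac{6740705}{47137}$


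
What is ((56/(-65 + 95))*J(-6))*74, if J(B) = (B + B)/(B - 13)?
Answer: 8288/95 ≈ 87.242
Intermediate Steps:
J(B) = 2*B/(-13 + B) (J(B) = (2*B)/(-13 + B) = 2*B/(-13 + B))
((56/(-65 + 95))*J(-6))*74 = ((56/(-65 + 95))*(2*(-6)/(-13 - 6)))*74 = ((56/30)*(2*(-6)/(-19)))*74 = ((56*(1/30))*(2*(-6)*(-1/19)))*74 = ((28/15)*(12/19))*74 = (112/95)*74 = 8288/95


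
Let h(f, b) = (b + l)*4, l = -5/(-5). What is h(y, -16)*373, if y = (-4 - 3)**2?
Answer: -22380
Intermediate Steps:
l = 1 (l = -5*(-1/5) = 1)
y = 49 (y = (-7)**2 = 49)
h(f, b) = 4 + 4*b (h(f, b) = (b + 1)*4 = (1 + b)*4 = 4 + 4*b)
h(y, -16)*373 = (4 + 4*(-16))*373 = (4 - 64)*373 = -60*373 = -22380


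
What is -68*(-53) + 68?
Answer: 3672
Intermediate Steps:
-68*(-53) + 68 = 3604 + 68 = 3672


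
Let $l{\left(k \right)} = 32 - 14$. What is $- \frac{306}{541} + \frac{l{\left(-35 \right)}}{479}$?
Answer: $- \frac{136836}{259139} \approx -0.52804$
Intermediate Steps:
$l{\left(k \right)} = 18$
$- \frac{306}{541} + \frac{l{\left(-35 \right)}}{479} = - \frac{306}{541} + \frac{18}{479} = - \frac{136836}{259139}$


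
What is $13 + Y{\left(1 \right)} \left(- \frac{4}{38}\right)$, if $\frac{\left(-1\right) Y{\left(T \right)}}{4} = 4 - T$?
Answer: $\frac{271}{19} \approx 14.263$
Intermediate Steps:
$Y{\left(T \right)} = -16 + 4 T$ ($Y{\left(T \right)} = - 4 \left(4 - T\right) = -16 + 4 T$)
$13 + Y{\left(1 \right)} \left(- \frac{4}{38}\right) = 13 + \left(-16 + 4 \cdot 1\right) \left(- \frac{4}{38}\right) = 13 + \left(-16 + 4\right) \left(\left(-4\right) \frac{1}{38}\right) = 13 - - \frac{24}{19} = 13 + \frac{24}{19} = \frac{271}{19}$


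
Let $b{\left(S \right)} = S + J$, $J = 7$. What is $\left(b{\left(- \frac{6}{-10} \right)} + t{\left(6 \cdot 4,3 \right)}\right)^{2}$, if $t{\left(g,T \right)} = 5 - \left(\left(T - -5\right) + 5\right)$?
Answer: $\frac{4}{25} \approx 0.16$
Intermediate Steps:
$t{\left(g,T \right)} = -5 - T$ ($t{\left(g,T \right)} = 5 - \left(\left(T + 5\right) + 5\right) = 5 - \left(\left(5 + T\right) + 5\right) = 5 - \left(10 + T\right) = -5 - T$)
$b{\left(S \right)} = 7 + S$ ($b{\left(S \right)} = S + 7 = 7 + S$)
$\left(b{\left(- \frac{6}{-10} \right)} + t{\left(6 \cdot 4,3 \right)}\right)^{2} = \left(\left(7 - \frac{6}{-10}\right) - 8\right)^{2} = \left(\left(7 - - \frac{3}{5}\right) - 8\right)^{2} = \left(\left(7 + \frac{3}{5}\right) - 8\right)^{2} = \left(\frac{38}{5} - 8\right)^{2} = \left(- \frac{2}{5}\right)^{2} = \frac{4}{25}$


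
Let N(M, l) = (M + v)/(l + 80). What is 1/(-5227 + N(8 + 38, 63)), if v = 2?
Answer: -143/747413 ≈ -0.00019133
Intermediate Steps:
N(M, l) = (2 + M)/(80 + l) (N(M, l) = (M + 2)/(l + 80) = (2 + M)/(80 + l))
1/(-5227 + N(8 + 38, 63)) = 1/(-5227 + (2 + (8 + 38))/(80 + 63)) = 1/(-5227 + (2 + 46)/143) = 1/(-5227 + (1/143)*48) = 1/(-5227 + 48/143) = 1/(-747413/143) = -143/747413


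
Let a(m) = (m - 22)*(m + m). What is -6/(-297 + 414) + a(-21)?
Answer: 70432/39 ≈ 1805.9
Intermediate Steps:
a(m) = 2*m*(-22 + m) (a(m) = (-22 + m)*(2*m) = 2*m*(-22 + m))
-6/(-297 + 414) + a(-21) = -6/(-297 + 414) + 2*(-21)*(-22 - 21) = -6/117 + 2*(-21)*(-43) = (1/117)*(-6) + 1806 = -2/39 + 1806 = 70432/39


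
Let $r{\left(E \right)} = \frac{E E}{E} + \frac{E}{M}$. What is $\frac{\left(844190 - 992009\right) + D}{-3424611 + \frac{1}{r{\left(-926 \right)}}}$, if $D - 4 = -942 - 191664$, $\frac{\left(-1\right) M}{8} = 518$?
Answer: $\frac{652998625989}{6569119643771} \approx 0.099404$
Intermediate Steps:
$M = -4144$ ($M = \left(-8\right) 518 = -4144$)
$D = -192602$ ($D = 4 - 192606 = -192602$)
$r{\left(E \right)} = \frac{4143 E}{4144}$ ($r{\left(E \right)} = \frac{E E}{E} + \frac{E}{-4144} = \frac{E^{2}}{E} + E \left(- \frac{1}{4144}\right) = E - \frac{E}{4144} = \frac{4143 E}{4144}$)
$\frac{\left(844190 - 992009\right) + D}{-3424611 + \frac{1}{r{\left(-926 \right)}}} = \frac{\left(844190 - 992009\right) - 192602}{-3424611 + \frac{1}{\frac{4143}{4144} \left(-926\right)}} = \frac{-147819 - 192602}{-3424611 + \frac{1}{- \frac{1918209}{2072}}} = - \frac{340421}{-3424611 - \frac{2072}{1918209}} = - \frac{340421}{- \frac{6569119643771}{1918209}} = \left(-340421\right) \left(- \frac{1918209}{6569119643771}\right) = \frac{652998625989}{6569119643771}$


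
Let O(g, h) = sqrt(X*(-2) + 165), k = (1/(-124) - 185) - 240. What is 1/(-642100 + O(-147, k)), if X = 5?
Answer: -128420/82458481969 - sqrt(155)/412292409845 ≈ -1.5574e-6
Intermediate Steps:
k = -52701/124 (k = (-1/124 - 185) - 240 = -22941/124 - 240 = -52701/124 ≈ -425.01)
O(g, h) = sqrt(155) (O(g, h) = sqrt(5*(-2) + 165) = sqrt(-10 + 165) = sqrt(155))
1/(-642100 + O(-147, k)) = 1/(-642100 + sqrt(155))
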